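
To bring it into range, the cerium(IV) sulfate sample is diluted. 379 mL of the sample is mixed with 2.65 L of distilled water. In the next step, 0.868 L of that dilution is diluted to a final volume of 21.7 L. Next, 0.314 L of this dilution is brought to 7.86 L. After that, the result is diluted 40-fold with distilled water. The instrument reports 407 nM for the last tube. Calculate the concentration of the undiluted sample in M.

Overall dilution factor = 7.992 × 25 × 25.03 × 40 = 2.00 × 10⁵.
Original = 407 nM × 2.00 × 10⁵ = 8.14 × 10⁷ nM = 0.0814 M.

0.0814 M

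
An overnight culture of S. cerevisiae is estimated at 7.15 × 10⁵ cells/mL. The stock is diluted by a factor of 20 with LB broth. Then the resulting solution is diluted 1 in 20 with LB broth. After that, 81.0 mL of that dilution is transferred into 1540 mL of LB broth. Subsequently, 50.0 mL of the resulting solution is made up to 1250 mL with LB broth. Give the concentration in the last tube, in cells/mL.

3.57 cells/mL

Overall dilution factor = 20 × 20 × 20.01 × 25 = 2.00 × 10⁵.
7.15 × 10⁵ cells/mL / 2.00 × 10⁵ = 3.57 cells/mL.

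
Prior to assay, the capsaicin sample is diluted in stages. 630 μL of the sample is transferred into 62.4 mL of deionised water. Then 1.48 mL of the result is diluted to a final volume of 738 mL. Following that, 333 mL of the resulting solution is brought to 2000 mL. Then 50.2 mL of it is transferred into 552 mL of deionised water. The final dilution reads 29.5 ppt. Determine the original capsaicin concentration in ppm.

Overall dilution factor = 100.0 × 498.6 × 6.006 × 12.00 = 3.59 × 10⁶.
Original = 29.5 ppt × 3.59 × 10⁶ = 1.06 × 10⁸ ppt = 106 ppm.

106 ppm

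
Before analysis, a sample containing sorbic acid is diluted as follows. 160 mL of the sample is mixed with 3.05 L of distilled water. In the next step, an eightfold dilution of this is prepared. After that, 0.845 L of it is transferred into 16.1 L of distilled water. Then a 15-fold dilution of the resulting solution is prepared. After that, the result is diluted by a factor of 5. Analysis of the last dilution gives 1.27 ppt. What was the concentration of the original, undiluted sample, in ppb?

307 ppb

Overall dilution factor = 20.06 × 8 × 20.05 × 15 × 5 = 2.41 × 10⁵.
Original = 1.27 ppt × 2.41 × 10⁵ = 3.07 × 10⁵ ppt = 307 ppb.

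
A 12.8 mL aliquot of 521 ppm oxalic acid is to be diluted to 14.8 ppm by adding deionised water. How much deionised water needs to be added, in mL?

V₂ = C₁V₁/C₂ = 521 × 12.8 / 14.8 = 451 mL.
Diluent to add = V₂ − V₁ = 451 − 12.8 = 438 mL.

438 mL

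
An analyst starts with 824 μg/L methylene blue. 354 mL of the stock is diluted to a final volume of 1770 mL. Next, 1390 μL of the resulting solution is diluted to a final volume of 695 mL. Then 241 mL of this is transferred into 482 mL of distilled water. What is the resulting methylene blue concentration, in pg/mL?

Overall dilution factor = 5 × 500 × 3 = 7500.
824 μg/L / 7500 = 0.110 μg/L = 110 pg/mL.

110 pg/mL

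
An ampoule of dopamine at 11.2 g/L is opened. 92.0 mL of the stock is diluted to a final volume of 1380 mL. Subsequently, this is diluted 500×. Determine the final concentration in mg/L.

Overall dilution factor = 15 × 500 = 7500.
11.2 g/L / 7500 = 1.49 × 10⁻³ g/L = 1.49 mg/L.

1.49 mg/L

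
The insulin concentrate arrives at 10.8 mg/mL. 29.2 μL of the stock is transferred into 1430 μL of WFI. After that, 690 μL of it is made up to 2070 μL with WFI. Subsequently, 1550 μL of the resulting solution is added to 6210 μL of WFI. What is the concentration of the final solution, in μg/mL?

Overall dilution factor = 49.97 × 3 × 5.006 = 751.
10.8 mg/mL / 751 = 0.0144 mg/mL = 14.4 μg/mL.

14.4 μg/mL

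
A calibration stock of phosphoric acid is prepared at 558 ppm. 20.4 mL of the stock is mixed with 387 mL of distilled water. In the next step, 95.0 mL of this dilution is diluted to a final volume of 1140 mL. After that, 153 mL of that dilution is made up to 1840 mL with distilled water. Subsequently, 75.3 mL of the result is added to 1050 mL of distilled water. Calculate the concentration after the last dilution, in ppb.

13.0 ppb

Overall dilution factor = 19.97 × 12 × 12.03 × 14.94 = 4.31 × 10⁴.
558 ppm / 4.31 × 10⁴ = 0.0130 ppm = 13.0 ppb.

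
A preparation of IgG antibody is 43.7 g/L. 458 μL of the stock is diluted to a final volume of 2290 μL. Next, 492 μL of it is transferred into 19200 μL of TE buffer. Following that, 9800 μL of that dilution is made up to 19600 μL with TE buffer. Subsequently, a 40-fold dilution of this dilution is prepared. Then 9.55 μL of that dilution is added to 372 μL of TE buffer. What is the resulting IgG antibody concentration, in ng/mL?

Overall dilution factor = 5 × 40.02 × 2 × 40 × 39.95 = 6.40 × 10⁵.
43.7 g/L / 6.40 × 10⁵ = 6.83 × 10⁻⁵ g/L = 68.3 ng/mL.

68.3 ng/mL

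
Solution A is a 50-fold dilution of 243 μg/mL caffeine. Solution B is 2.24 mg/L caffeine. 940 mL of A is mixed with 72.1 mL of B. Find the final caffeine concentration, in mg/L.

4.67 mg/L

C_A = 243 μg/mL / 50 = 4.86 μg/mL.
C_B = 2.24 mg/L = 2.24 μg/mL.
C_mix = (C_A·V_A + C_B·V_B)/(V_A + V_B) = (4.86×940 + 2.24×72.1) / 1012 = 4.67 μg/mL = 4.67 mg/L.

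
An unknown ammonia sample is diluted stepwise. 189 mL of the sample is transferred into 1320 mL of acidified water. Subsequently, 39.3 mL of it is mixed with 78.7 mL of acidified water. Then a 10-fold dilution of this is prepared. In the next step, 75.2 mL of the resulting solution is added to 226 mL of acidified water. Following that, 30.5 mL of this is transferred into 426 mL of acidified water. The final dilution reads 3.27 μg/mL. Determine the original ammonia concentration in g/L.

Overall dilution factor = 7.984 × 3.003 × 10 × 4.005 × 14.97 = 1.44 × 10⁴.
Original = 3.27 μg/mL × 1.44 × 10⁴ = 4.70 × 10⁴ μg/mL = 47.0 g/L.

47.0 g/L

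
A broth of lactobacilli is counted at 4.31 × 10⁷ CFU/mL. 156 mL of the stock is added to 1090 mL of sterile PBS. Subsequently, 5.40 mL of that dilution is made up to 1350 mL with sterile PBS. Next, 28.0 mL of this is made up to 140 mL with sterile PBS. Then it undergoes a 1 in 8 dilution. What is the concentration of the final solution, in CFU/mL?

540 CFU/mL

Overall dilution factor = 7.987 × 250 × 5 × 8 = 7.99 × 10⁴.
4.31 × 10⁷ CFU/mL / 7.99 × 10⁴ = 540 CFU/mL.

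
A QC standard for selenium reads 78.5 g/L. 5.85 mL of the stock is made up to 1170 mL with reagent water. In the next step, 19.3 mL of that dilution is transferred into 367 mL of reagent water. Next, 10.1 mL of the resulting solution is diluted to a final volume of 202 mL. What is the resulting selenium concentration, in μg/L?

Overall dilution factor = 200 × 20.02 × 20 = 8.01 × 10⁴.
78.5 g/L / 8.01 × 10⁴ = 9.80 × 10⁻⁴ g/L = 980 μg/L.

980 μg/L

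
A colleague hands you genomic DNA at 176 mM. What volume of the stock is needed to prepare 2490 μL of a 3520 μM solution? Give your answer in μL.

3520 μM = 3.52 mM.
V₁ = C₂V₂/C₁ = 3.52 × 2490 / 176 = 49.8 μL.

49.8 μL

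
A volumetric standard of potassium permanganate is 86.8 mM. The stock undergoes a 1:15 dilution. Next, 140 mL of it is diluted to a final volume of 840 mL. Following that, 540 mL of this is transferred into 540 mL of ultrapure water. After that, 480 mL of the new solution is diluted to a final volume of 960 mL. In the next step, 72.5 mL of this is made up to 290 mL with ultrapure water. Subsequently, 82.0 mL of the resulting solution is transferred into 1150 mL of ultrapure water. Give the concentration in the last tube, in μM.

Overall dilution factor = 15 × 6 × 2 × 2 × 4 × 15.02 = 2.16 × 10⁴.
86.8 mM / 2.16 × 10⁴ = 4.01 × 10⁻³ mM = 4.01 μM.

4.01 μM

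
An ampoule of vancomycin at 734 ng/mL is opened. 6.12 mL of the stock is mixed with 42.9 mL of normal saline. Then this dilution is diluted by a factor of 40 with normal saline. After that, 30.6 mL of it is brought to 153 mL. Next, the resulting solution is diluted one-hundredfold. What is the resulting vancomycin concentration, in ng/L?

4.58 ng/L

Overall dilution factor = 8.010 × 40 × 5 × 100 = 1.60 × 10⁵.
734 ng/mL / 1.60 × 10⁵ = 4.58 × 10⁻³ ng/mL = 4.58 ng/L.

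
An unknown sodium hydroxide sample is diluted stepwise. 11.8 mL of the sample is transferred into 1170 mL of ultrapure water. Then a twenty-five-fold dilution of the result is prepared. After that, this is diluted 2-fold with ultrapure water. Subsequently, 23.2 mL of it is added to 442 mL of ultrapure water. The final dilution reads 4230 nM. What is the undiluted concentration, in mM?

Overall dilution factor = 100.2 × 25 × 2 × 20.05 = 1.00 × 10⁵.
Original = 4230 nM × 1.00 × 10⁵ = 4.25 × 10⁸ nM = 425 mM.

425 mM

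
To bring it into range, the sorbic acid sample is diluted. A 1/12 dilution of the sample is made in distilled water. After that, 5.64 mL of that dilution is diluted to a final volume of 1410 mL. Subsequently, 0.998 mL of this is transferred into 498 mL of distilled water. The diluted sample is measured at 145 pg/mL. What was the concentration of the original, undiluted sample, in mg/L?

217 mg/L

Overall dilution factor = 12 × 250 × 500.0 = 1.50 × 10⁶.
Original = 145 pg/mL × 1.50 × 10⁶ = 2.17 × 10⁸ pg/mL = 217 mg/L.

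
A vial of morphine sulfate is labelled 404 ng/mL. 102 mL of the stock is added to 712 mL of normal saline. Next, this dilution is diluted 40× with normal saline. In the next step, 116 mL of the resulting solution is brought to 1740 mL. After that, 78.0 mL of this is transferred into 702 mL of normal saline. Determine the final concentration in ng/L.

8.44 ng/L

Overall dilution factor = 7.980 × 40 × 15 × 10 = 4.79 × 10⁴.
404 ng/mL / 4.79 × 10⁴ = 8.44 × 10⁻³ ng/mL = 8.44 ng/L.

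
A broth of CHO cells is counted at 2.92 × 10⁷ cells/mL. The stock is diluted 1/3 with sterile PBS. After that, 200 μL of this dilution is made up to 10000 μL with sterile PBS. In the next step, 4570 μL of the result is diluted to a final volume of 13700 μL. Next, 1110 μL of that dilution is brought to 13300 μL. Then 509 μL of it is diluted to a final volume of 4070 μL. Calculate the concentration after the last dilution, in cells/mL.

Overall dilution factor = 3 × 50 × 2.998 × 11.98 × 7.996 = 4.31 × 10⁴.
2.92 × 10⁷ cells/mL / 4.31 × 10⁴ = 678 cells/mL.

678 cells/mL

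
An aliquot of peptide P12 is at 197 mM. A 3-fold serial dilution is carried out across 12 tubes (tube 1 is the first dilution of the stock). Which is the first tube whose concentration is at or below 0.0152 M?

Tube n has concentration 197 mM / 3ⁿ.
Need 3ⁿ ≥ 197 mM / 0.0152 M = 13.0, so n ≥ 2.33.
First such tube: n = 3.

tube 3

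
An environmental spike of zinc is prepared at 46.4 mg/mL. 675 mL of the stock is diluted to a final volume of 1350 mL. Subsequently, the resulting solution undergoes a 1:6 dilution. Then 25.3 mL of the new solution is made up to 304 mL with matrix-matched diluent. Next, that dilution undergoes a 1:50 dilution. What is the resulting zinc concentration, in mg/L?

6.44 mg/L

Overall dilution factor = 2 × 6 × 12.02 × 50 = 7209.
46.4 mg/mL / 7209 = 6.44 × 10⁻³ mg/mL = 6.44 mg/L.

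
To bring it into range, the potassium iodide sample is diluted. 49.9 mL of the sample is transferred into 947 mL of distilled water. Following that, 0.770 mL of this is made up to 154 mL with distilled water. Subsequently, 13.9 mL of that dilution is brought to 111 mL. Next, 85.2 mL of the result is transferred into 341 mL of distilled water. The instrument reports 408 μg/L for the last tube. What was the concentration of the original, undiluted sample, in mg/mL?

Overall dilution factor = 19.98 × 200 × 7.986 × 5.002 = 1.60 × 10⁵.
Original = 408 μg/L × 1.60 × 10⁵ = 6.51 × 10⁷ μg/L = 65.1 mg/mL.

65.1 mg/mL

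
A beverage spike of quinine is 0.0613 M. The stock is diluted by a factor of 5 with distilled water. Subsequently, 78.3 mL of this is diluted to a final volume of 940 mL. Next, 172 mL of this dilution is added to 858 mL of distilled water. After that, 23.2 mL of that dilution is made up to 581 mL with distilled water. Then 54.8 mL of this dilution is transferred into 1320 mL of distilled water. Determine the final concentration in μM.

Overall dilution factor = 5 × 12.01 × 5.988 × 25.04 × 25.09 = 2.26 × 10⁵.
0.0613 M / 2.26 × 10⁵ = 2.71 × 10⁻⁷ M = 0.271 μM.

0.271 μM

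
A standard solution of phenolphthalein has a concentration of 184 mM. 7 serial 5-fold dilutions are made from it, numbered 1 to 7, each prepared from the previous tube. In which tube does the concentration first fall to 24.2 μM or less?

tube 6

Tube n has concentration 184 mM / 5ⁿ.
Need 5ⁿ ≥ 184 mM / 24.2 μM = 7603, so n ≥ 5.55.
First such tube: n = 6.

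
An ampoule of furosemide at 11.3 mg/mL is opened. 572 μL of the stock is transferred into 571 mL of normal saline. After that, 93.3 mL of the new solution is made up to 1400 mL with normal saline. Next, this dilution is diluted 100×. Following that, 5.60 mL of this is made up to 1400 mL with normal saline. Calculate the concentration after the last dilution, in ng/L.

30.1 ng/L

Overall dilution factor = 999.3 × 15.01 × 100 × 250 = 3.75 × 10⁸.
11.3 mg/mL / 3.75 × 10⁸ = 3.01 × 10⁻⁸ mg/mL = 30.1 ng/L.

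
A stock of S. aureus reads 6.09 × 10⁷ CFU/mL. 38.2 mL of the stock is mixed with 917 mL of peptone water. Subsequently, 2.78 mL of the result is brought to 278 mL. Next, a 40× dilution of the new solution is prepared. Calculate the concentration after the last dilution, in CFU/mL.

Overall dilution factor = 25.01 × 100 × 40 = 1.00 × 10⁵.
6.09 × 10⁷ CFU/mL / 1.00 × 10⁵ = 609 CFU/mL.

609 CFU/mL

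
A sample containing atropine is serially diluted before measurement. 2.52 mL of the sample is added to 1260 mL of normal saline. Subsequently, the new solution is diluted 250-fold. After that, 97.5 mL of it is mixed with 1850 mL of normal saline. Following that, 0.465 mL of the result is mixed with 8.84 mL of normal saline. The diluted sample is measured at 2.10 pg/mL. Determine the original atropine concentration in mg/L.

105 mg/L

Overall dilution factor = 501 × 250 × 19.97 × 20.01 = 5.01 × 10⁷.
Original = 2.10 pg/mL × 5.01 × 10⁷ = 1.05 × 10⁸ pg/mL = 105 mg/L.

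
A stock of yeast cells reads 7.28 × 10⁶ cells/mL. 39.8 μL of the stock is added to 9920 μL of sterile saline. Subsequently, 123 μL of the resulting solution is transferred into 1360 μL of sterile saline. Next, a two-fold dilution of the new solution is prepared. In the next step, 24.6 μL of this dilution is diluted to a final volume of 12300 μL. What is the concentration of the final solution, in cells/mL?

2.41 cells/mL

Overall dilution factor = 250.2 × 12.06 × 2 × 500 = 3.02 × 10⁶.
7.28 × 10⁶ cells/mL / 3.02 × 10⁶ = 2.41 cells/mL.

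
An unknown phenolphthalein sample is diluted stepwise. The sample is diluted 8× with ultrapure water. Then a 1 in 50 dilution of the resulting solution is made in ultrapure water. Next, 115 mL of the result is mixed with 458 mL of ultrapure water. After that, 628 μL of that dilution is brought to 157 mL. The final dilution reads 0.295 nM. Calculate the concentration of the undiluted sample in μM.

Overall dilution factor = 8 × 50 × 4.983 × 250 = 4.98 × 10⁵.
Original = 0.295 nM × 4.98 × 10⁵ = 1.47 × 10⁵ nM = 147 μM.

147 μM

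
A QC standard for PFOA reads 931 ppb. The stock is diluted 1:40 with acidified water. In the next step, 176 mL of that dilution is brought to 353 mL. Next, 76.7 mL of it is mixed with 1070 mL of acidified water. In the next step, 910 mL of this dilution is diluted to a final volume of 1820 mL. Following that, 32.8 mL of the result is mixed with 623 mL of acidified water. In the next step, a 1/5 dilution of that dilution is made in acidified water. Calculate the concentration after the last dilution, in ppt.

3.88 ppt

Overall dilution factor = 40 × 2.006 × 14.95 × 2 × 19.99 × 5 = 2.40 × 10⁵.
931 ppb / 2.40 × 10⁵ = 3.88 × 10⁻³ ppb = 3.88 ppt.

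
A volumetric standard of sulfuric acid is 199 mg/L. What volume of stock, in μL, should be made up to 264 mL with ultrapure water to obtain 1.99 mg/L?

2640 μL

V₁ = C₂V₂/C₁ = 1.99 × 264 / 199 = 2.64 mL = 2640 μL.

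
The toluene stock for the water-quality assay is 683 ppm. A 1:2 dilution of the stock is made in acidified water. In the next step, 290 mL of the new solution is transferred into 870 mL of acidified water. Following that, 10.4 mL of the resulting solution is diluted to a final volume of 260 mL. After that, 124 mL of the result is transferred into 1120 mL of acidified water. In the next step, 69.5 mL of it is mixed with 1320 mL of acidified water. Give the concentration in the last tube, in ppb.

Overall dilution factor = 2 × 4 × 25 × 10.03 × 19.99 = 4.01 × 10⁴.
683 ppm / 4.01 × 10⁴ = 0.0170 ppm = 17.0 ppb.

17.0 ppb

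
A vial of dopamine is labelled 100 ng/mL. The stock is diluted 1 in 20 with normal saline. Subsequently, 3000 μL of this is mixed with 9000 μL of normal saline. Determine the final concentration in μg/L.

Overall dilution factor = 20 × 4 = 80.0.
100 ng/mL / 80.0 = 1.25 ng/mL = 1.25 μg/L.

1.25 μg/L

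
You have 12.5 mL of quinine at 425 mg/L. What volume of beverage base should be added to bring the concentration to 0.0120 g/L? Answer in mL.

0.0120 g/L = 12.0 mg/L.
V₂ = C₁V₁/C₂ = 425 × 12.5 / 12.0 = 443 mL.
Diluent to add = V₂ − V₁ = 443 − 12.5 = 430 mL.

430 mL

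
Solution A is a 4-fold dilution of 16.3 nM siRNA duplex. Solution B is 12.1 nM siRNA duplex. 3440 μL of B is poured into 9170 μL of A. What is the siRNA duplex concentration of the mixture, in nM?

C_A = 16.3 nM / 4 = 4.08 nM.
C_mix = (C_A·V_A + C_B·V_B)/(V_A + V_B) = (4.08×9170 + 12.1×3440) / 12610 = 6.26 nM.

6.26 nM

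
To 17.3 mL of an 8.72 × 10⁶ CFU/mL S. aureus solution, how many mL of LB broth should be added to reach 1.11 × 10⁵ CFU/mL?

1340 mL

V₂ = C₁V₁/C₂ = 8.72 × 10⁶ × 17.3 / 1.11 × 10⁵ = 1359 mL.
Diluent to add = V₂ − V₁ = 1359 − 17.3 = 1340 mL.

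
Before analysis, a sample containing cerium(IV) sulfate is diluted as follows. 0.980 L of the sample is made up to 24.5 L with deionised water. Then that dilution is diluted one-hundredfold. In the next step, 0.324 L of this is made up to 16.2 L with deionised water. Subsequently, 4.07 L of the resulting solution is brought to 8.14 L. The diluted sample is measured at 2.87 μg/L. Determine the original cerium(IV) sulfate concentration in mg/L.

Overall dilution factor = 25 × 100 × 50 × 2 = 2.50 × 10⁵.
Original = 2.87 μg/L × 2.50 × 10⁵ = 7.17 × 10⁵ μg/L = 717 mg/L.

717 mg/L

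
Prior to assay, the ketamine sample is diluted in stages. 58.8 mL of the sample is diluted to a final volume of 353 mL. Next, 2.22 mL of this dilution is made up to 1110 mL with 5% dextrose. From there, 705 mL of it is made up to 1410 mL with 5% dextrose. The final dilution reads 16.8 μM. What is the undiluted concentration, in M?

0.101 M

Overall dilution factor = 6.003 × 500 × 2 = 6003.
Original = 16.8 μM × 6003 = 1.01 × 10⁵ μM = 0.101 M.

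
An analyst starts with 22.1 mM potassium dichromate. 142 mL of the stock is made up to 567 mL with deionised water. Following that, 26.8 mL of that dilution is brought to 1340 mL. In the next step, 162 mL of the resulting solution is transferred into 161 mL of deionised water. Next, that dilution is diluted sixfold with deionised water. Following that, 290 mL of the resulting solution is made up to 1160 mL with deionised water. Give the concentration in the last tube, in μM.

2.31 μM

Overall dilution factor = 3.993 × 50 × 1.994 × 6 × 4 = 9554.
22.1 mM / 9554 = 2.31 × 10⁻³ mM = 2.31 μM.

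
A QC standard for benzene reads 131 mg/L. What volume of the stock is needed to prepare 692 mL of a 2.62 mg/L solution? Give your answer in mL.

V₁ = C₂V₂/C₁ = 2.62 × 692 / 131 = 13.8 mL.

13.8 mL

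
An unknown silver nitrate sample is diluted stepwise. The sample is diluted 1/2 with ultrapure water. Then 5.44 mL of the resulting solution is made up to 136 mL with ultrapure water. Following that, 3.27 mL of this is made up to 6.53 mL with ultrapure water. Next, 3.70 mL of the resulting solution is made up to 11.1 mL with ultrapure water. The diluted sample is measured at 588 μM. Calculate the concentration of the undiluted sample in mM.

Overall dilution factor = 2 × 25 × 1.997 × 3 = 300.
Original = 588 μM × 300 = 1.76 × 10⁵ μM = 176 mM.

176 mM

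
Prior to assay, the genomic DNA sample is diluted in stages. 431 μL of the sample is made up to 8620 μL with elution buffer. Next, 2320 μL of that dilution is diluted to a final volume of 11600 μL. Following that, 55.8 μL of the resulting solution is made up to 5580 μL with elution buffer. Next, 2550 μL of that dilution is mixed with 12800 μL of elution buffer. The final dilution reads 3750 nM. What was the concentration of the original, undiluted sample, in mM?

226 mM

Overall dilution factor = 20 × 5 × 100 × 6.020 = 6.02 × 10⁴.
Original = 3750 nM × 6.02 × 10⁴ = 2.26 × 10⁸ nM = 226 mM.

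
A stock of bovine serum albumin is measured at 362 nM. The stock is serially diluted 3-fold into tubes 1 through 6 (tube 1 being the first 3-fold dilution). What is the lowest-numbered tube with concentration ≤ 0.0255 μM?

tube 3

Tube n has concentration 362 nM / 3ⁿ.
Need 3ⁿ ≥ 362 nM / 0.0255 μM = 14.2, so n ≥ 2.41.
First such tube: n = 3.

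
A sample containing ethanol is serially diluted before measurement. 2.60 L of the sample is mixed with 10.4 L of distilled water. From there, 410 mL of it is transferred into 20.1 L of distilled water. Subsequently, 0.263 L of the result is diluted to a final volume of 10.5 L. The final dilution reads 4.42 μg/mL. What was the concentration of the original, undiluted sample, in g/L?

Overall dilution factor = 5 × 50.02 × 39.92 = 9986.
Original = 4.42 μg/mL × 9986 = 4.41 × 10⁴ μg/mL = 44.1 g/L.

44.1 g/L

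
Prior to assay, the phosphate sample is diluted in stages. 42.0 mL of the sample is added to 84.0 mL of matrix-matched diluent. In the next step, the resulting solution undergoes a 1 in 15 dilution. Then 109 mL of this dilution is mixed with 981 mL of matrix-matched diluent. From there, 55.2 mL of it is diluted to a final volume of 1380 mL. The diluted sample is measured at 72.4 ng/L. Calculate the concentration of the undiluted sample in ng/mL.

Overall dilution factor = 3 × 15 × 10 × 25 = 1.12 × 10⁴.
Original = 72.4 ng/L × 1.12 × 10⁴ = 8.15 × 10⁵ ng/L = 815 ng/mL.

815 ng/mL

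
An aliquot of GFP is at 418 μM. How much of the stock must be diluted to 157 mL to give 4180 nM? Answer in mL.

1.57 mL

4180 nM = 4.18 μM.
V₁ = C₂V₂/C₁ = 4.18 × 157 / 418 = 1.57 mL.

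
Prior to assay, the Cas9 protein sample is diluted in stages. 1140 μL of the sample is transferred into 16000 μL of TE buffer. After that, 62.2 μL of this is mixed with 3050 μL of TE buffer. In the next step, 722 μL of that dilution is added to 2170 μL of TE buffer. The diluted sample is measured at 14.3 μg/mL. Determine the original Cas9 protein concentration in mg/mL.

Overall dilution factor = 15.04 × 50.04 × 4.006 = 3013.
Original = 14.3 μg/mL × 3013 = 4.31 × 10⁴ μg/mL = 43.1 mg/mL.

43.1 mg/mL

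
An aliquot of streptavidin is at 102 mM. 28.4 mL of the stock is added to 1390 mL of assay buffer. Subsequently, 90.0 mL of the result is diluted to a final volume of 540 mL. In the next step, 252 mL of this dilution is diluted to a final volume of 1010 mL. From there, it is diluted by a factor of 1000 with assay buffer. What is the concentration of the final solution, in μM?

Overall dilution factor = 49.94 × 6 × 4.008 × 1000 = 1.20 × 10⁶.
102 mM / 1.20 × 10⁶ = 8.49 × 10⁻⁵ mM = 0.0849 μM.

0.0849 μM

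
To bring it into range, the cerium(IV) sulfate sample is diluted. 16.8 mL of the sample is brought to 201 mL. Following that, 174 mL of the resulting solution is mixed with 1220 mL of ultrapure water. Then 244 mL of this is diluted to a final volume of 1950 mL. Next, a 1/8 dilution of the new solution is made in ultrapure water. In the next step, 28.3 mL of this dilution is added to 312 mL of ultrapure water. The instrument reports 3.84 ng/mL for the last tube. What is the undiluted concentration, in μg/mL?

283 μg/mL

Overall dilution factor = 11.96 × 8.011 × 7.992 × 8 × 12.02 = 7.37 × 10⁴.
Original = 3.84 ng/mL × 7.37 × 10⁴ = 2.83 × 10⁵ ng/mL = 283 μg/mL.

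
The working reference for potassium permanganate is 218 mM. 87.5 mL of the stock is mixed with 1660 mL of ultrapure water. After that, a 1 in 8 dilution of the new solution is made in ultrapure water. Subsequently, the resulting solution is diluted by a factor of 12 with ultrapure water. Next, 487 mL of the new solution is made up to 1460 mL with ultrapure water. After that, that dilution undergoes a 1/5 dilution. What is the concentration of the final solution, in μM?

Overall dilution factor = 19.97 × 8 × 12 × 2.998 × 5 = 2.87 × 10⁴.
218 mM / 2.87 × 10⁴ = 7.59 × 10⁻³ mM = 7.59 μM.

7.59 μM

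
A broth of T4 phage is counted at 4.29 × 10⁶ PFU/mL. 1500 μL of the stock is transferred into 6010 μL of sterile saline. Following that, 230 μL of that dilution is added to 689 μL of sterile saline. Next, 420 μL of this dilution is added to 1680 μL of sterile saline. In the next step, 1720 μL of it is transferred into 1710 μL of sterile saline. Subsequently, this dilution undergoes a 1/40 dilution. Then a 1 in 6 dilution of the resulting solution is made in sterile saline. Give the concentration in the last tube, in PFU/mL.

89.6 PFU/mL

Overall dilution factor = 5.007 × 3.996 × 5 × 1.994 × 40 × 6 = 4.79 × 10⁴.
4.29 × 10⁶ PFU/mL / 4.79 × 10⁴ = 89.6 PFU/mL.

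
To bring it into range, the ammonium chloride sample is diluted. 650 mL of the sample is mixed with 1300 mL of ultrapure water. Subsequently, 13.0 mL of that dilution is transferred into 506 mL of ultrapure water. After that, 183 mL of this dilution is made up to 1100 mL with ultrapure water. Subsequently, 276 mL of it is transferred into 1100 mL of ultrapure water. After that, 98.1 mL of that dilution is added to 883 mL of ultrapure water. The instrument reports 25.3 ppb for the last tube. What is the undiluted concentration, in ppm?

Overall dilution factor = 3 × 39.92 × 6.011 × 4.986 × 10.00 = 3.59 × 10⁴.
Original = 25.3 ppb × 3.59 × 10⁴ = 9.08 × 10⁵ ppb = 908 ppm.

908 ppm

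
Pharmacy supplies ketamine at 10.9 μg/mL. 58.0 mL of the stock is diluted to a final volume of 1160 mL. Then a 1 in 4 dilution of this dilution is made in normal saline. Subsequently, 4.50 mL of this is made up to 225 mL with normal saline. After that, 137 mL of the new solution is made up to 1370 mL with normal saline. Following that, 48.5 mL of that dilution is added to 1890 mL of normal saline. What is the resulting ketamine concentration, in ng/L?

Overall dilution factor = 20 × 4 × 50 × 10 × 39.97 = 1.60 × 10⁶.
10.9 μg/mL / 1.60 × 10⁶ = 6.82 × 10⁻⁶ μg/mL = 6.82 ng/L.

6.82 ng/L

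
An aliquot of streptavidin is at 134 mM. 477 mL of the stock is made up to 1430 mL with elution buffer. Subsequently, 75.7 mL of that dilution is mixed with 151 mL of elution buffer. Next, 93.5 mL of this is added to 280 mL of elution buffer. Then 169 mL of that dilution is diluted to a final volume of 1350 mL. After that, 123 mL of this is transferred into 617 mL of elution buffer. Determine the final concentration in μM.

77.7 μM

Overall dilution factor = 2.998 × 2.995 × 3.995 × 7.988 × 6.016 = 1724.
134 mM / 1724 = 0.0777 mM = 77.7 μM.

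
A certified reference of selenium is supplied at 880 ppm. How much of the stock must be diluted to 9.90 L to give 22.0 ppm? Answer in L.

V₁ = C₂V₂/C₁ = 22.0 × 9.90 / 880 = 0.248 L.

0.248 L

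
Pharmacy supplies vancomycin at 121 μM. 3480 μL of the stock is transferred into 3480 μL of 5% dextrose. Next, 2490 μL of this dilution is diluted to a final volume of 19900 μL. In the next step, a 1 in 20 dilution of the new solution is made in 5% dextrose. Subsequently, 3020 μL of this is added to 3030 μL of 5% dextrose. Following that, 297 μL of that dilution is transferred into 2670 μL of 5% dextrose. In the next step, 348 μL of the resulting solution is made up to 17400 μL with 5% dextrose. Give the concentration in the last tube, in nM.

0.378 nM

Overall dilution factor = 2 × 7.992 × 20 × 2.003 × 9.990 × 50 = 3.20 × 10⁵.
121 μM / 3.20 × 10⁵ = 3.78 × 10⁻⁴ μM = 0.378 nM.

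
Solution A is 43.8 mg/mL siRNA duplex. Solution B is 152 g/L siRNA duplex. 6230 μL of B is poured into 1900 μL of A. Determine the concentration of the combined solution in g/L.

127 g/L

C_B = 152 g/L = 152 mg/mL.
C_mix = (C_A·V_A + C_B·V_B)/(V_A + V_B) = (43.8×1900 + 152×6230) / 8130 = 127 mg/mL = 127 g/L.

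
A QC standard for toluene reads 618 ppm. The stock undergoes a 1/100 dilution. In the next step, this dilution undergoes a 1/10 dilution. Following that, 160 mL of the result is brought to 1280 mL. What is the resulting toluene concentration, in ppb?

77.2 ppb

Overall dilution factor = 100 × 10 × 8 = 8000.
618 ppm / 8000 = 0.0772 ppm = 77.2 ppb.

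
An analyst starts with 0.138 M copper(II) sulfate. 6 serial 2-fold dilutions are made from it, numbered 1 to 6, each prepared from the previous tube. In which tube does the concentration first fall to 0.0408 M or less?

Tube n has concentration 0.138 M / 2ⁿ.
Need 2ⁿ ≥ 0.138 M / 0.0408 M = 3.38, so n ≥ 1.76.
First such tube: n = 2.

tube 2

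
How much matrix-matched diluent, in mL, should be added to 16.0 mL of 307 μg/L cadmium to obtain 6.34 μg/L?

759 mL

V₂ = C₁V₁/C₂ = 307 × 16.0 / 6.34 = 775 mL.
Diluent to add = V₂ − V₁ = 775 − 16.0 = 759 mL.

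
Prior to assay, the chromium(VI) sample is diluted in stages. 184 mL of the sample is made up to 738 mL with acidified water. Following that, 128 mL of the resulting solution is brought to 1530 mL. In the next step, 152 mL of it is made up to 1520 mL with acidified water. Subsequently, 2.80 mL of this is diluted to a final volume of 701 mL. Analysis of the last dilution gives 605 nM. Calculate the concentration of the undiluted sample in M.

Overall dilution factor = 4.011 × 11.95 × 10 × 250.4 = 1.20 × 10⁵.
Original = 605 nM × 1.20 × 10⁵ = 7.26 × 10⁷ nM = 0.0726 M.

0.0726 M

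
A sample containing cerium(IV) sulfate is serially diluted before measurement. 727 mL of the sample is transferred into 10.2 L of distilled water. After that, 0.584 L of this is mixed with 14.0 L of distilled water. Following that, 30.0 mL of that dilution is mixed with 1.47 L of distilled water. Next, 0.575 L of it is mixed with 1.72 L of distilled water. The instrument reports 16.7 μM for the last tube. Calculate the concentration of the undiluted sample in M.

Overall dilution factor = 15.03 × 24.97 × 50 × 3.991 = 7.49 × 10⁴.
Original = 16.7 μM × 7.49 × 10⁴ = 1.25 × 10⁶ μM = 1.25 M.

1.25 M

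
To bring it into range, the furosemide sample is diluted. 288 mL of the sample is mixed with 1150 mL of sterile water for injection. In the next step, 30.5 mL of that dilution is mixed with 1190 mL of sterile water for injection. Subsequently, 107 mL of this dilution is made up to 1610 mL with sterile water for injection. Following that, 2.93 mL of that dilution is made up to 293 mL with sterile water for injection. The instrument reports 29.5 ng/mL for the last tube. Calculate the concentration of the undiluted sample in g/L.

8.87 g/L

Overall dilution factor = 4.993 × 40.02 × 15.05 × 100 = 3.01 × 10⁵.
Original = 29.5 ng/mL × 3.01 × 10⁵ = 8.87 × 10⁶ ng/mL = 8.87 g/L.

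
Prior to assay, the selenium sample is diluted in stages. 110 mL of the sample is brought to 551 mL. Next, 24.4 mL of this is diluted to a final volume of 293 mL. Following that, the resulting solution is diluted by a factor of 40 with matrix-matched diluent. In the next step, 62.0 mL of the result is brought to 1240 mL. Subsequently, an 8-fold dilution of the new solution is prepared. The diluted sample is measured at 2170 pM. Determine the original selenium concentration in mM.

Overall dilution factor = 5.009 × 12.01 × 40 × 20 × 8 = 3.85 × 10⁵.
Original = 2170 pM × 3.85 × 10⁵ = 8.35 × 10⁸ pM = 0.835 mM.

0.835 mM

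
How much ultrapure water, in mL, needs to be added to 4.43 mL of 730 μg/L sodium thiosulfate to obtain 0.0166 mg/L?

0.0166 mg/L = 16.6 μg/L.
V₂ = C₁V₁/C₂ = 730 × 4.43 / 16.6 = 195 mL.
Diluent to add = V₂ − V₁ = 195 − 4.43 = 190 mL.

190 mL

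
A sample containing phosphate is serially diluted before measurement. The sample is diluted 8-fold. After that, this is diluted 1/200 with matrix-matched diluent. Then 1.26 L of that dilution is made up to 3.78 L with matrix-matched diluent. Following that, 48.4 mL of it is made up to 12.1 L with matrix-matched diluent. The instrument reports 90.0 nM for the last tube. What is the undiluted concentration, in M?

0.108 M

Overall dilution factor = 8 × 200 × 3 × 250 = 1.20 × 10⁶.
Original = 90.0 nM × 1.20 × 10⁶ = 1.08 × 10⁸ nM = 0.108 M.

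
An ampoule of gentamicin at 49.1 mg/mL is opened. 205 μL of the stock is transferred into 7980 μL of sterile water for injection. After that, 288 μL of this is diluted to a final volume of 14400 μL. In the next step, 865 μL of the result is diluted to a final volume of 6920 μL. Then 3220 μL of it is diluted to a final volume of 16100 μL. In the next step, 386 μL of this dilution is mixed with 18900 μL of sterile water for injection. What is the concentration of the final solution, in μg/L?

12.3 μg/L

Overall dilution factor = 39.93 × 50 × 8 × 5 × 49.96 = 3.99 × 10⁶.
49.1 mg/mL / 3.99 × 10⁶ = 1.23 × 10⁻⁵ mg/mL = 12.3 μg/L.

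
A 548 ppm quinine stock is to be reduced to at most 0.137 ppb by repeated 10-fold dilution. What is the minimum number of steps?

Need 10ⁿ ≥ 4.00 × 10⁶, so n ≥ log(4.00 × 10⁶)/log(10) = 6.60.
Minimum whole steps: n = 7.

7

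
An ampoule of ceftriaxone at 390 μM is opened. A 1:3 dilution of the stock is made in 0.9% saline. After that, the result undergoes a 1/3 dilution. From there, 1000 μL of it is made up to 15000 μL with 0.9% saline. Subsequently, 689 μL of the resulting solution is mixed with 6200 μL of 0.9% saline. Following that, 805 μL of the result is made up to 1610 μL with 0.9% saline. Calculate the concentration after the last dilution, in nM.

Overall dilution factor = 3 × 3 × 15 × 9.999 × 2 = 2700.
390 μM / 2700 = 0.144 μM = 144 nM.

144 nM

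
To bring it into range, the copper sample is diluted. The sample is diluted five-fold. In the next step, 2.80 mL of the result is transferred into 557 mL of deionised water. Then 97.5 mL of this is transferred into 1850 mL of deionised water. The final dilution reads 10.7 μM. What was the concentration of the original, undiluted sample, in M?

Overall dilution factor = 5 × 199.9 × 19.97 = 2.00 × 10⁴.
Original = 10.7 μM × 2.00 × 10⁴ = 2.14 × 10⁵ μM = 0.214 M.

0.214 M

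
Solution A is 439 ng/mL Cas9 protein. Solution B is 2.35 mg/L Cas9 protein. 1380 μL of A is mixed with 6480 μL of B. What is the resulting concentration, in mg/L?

C_B = 2.35 mg/L = 2350 ng/mL.
C_mix = (C_A·V_A + C_B·V_B)/(V_A + V_B) = (439×1380 + 2350×6480) / 7860 = 2014 ng/mL = 2.01 mg/L.

2.01 mg/L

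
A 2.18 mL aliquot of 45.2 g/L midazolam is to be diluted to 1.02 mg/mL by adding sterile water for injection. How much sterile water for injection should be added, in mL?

1.02 mg/mL = 1.02 g/L.
V₂ = C₁V₁/C₂ = 45.2 × 2.18 / 1.02 = 96.6 mL.
Diluent to add = V₂ − V₁ = 96.6 − 2.18 = 94.4 mL.

94.4 mL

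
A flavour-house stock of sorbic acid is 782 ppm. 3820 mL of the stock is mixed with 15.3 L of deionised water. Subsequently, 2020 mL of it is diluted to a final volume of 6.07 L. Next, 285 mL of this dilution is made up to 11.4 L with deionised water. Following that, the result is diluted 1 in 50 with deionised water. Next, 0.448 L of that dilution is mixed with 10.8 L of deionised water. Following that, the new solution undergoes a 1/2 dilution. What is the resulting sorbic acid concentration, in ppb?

Overall dilution factor = 5.005 × 3.005 × 40 × 50 × 25.11 × 2 = 1.51 × 10⁶.
782 ppm / 1.51 × 10⁶ = 5.18 × 10⁻⁴ ppm = 0.518 ppb.

0.518 ppb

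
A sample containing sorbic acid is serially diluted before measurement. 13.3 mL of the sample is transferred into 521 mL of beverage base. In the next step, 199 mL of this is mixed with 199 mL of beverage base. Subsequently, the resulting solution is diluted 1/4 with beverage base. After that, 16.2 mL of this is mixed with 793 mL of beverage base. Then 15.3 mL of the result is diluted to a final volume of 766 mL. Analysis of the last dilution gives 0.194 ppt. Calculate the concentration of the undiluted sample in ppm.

Overall dilution factor = 40.17 × 2 × 4 × 49.95 × 50.07 = 8.04 × 10⁵.
Original = 0.194 ppt × 8.04 × 10⁵ = 1.56 × 10⁵ ppt = 0.156 ppm.

0.156 ppm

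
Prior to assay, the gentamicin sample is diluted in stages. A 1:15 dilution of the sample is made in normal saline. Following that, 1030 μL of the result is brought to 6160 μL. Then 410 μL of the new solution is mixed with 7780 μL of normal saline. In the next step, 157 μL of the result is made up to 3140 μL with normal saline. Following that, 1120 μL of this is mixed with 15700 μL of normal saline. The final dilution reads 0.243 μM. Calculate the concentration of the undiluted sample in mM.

131 mM

Overall dilution factor = 15 × 5.981 × 19.98 × 20 × 15.02 = 5.38 × 10⁵.
Original = 0.243 μM × 5.38 × 10⁵ = 1.31 × 10⁵ μM = 131 mM.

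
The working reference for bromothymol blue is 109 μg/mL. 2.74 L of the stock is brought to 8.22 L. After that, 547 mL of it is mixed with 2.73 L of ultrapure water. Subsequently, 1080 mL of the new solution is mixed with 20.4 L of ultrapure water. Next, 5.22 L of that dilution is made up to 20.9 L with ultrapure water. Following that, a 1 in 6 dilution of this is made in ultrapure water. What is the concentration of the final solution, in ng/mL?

Overall dilution factor = 3 × 5.991 × 19.89 × 4.004 × 6 = 8587.
109 μg/mL / 8587 = 0.0127 μg/mL = 12.7 ng/mL.

12.7 ng/mL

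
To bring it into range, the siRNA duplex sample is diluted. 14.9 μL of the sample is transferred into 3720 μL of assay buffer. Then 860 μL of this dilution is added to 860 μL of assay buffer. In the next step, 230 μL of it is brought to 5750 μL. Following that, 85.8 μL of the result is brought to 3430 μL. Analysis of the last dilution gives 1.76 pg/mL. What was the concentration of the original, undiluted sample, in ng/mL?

Overall dilution factor = 250.7 × 2 × 25 × 39.98 = 5.01 × 10⁵.
Original = 1.76 pg/mL × 5.01 × 10⁵ = 8.82 × 10⁵ pg/mL = 882 ng/mL.

882 ng/mL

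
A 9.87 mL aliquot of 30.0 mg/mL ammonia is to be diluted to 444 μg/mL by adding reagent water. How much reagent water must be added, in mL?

657 mL

444 μg/mL = 0.444 mg/mL.
V₂ = C₁V₁/C₂ = 30.0 × 9.87 / 0.444 = 667 mL.
Diluent to add = V₂ − V₁ = 667 − 9.87 = 657 mL.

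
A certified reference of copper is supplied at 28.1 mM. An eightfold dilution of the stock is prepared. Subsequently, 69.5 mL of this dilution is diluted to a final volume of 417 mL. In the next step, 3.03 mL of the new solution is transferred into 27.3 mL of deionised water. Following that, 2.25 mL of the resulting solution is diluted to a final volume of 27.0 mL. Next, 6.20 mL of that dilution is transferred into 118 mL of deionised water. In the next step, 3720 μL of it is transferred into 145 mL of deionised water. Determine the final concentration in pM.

6090 pM

Overall dilution factor = 8 × 6 × 10.01 × 12 × 20.03 × 39.98 = 4.62 × 10⁶.
28.1 mM / 4.62 × 10⁶ = 6.09 × 10⁻⁶ mM = 6090 pM.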